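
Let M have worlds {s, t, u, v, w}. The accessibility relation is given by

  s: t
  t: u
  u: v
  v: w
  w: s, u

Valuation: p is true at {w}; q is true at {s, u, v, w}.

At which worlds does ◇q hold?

s: successors {t}; q there: t:F. ✗
t: successors {u}; q there: u:T. ✓
u: successors {v}; q there: v:T. ✓
v: successors {w}; q there: w:T. ✓
w: successors {s, u}; q there: s:T, u:T. ✓

{t, u, v, w}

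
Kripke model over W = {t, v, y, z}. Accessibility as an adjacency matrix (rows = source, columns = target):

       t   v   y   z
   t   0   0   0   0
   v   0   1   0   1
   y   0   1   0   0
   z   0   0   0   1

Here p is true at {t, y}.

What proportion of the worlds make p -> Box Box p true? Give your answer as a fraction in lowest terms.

3/4

t: p is T, Box Box p is T. ✓
v: p is F, Box Box p is F. ✓
y: p is T, Box Box p is F. ✗
z: p is F, Box Box p is F. ✓
That's 3 of 4 worlds, so 3/4.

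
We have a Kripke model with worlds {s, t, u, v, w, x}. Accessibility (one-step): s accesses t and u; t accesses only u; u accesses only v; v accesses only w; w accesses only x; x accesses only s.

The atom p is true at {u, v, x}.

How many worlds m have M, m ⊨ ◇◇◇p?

s: successors {t, u}; ◇◇p there: t:T, u:F. ✓
t: successors {u}; ◇◇p there: u:F. ✗
u: successors {v}; ◇◇p there: v:T. ✓
v: successors {w}; ◇◇p there: w:F. ✗
w: successors {x}; ◇◇p there: x:T. ✓
x: successors {s}; ◇◇p there: s:T. ✓
Satisfying worlds: {s, u, w, x}.

4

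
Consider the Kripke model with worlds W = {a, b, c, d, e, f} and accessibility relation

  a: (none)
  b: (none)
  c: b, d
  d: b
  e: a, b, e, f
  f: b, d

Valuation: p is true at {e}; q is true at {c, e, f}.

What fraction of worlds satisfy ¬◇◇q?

a: ◇◇q is F. ✓
b: ◇◇q is F. ✓
c: ◇◇q is F. ✓
d: ◇◇q is F. ✓
e: ◇◇q is T. ✗
f: ◇◇q is F. ✓
That's 5 of 6 worlds, so 5/6.

5/6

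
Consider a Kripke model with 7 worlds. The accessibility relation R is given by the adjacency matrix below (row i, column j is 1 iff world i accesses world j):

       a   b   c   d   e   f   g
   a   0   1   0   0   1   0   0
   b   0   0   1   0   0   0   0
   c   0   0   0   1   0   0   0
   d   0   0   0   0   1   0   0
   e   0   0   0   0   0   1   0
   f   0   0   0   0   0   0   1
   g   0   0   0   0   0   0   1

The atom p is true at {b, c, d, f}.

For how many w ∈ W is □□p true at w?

a: successors {b, e}; □p there: b:T, e:T. ✓
b: successors {c}; □p there: c:T. ✓
c: successors {d}; □p there: d:F. ✗
d: successors {e}; □p there: e:T. ✓
e: successors {f}; □p there: f:F. ✗
f: successors {g}; □p there: g:F. ✗
g: successors {g}; □p there: g:F. ✗
Satisfying worlds: {a, b, d}.

3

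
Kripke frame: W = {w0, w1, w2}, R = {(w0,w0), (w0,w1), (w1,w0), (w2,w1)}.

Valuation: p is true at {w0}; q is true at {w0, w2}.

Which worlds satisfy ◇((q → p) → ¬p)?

w0: successors {w0, w1}; (q → p) → ¬p there: w0:F, w1:T. ✓
w1: successors {w0}; (q → p) → ¬p there: w0:F. ✗
w2: successors {w1}; (q → p) → ¬p there: w1:T. ✓

{w0, w2}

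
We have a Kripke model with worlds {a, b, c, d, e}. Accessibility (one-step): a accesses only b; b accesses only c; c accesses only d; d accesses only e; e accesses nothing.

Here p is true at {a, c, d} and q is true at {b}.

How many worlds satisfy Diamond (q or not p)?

a: successors {b}; q or not p there: b:T. ✓
b: successors {c}; q or not p there: c:F. ✗
c: successors {d}; q or not p there: d:F. ✗
d: successors {e}; q or not p there: e:T. ✓
e: no successors, so Diamond (q or not p) fails. ✗
Satisfying worlds: {a, d}.

2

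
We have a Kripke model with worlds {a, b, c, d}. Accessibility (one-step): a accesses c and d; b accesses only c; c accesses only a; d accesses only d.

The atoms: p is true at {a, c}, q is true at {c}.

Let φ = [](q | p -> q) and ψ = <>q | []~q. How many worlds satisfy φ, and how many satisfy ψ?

3 and 4

For [](q | p -> q):
a: successors {c, d}; q | p -> q there: c:T, d:T. ✓
b: successors {c}; q | p -> q there: c:T. ✓
c: successors {a}; q | p -> q there: a:F. ✗
d: successors {d}; q | p -> q there: d:T. ✓
— 3 worlds.
For <>q | []~q:
a: <>q is T, []~q is F. ✓
b: <>q is T, []~q is F. ✓
c: <>q is F, []~q is T. ✓
d: <>q is F, []~q is T. ✓
— 4 worlds.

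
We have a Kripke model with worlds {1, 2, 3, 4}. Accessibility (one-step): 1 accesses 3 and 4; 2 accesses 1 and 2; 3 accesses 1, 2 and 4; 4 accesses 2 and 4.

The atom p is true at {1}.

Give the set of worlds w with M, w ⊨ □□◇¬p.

1: successors {3, 4}; □◇¬p there: 3:T, 4:T. ✓
2: successors {1, 2}; □◇¬p there: 1:T, 2:T. ✓
3: successors {1, 2, 4}; □◇¬p there: 1:T, 2:T, 4:T. ✓
4: successors {2, 4}; □◇¬p there: 2:T, 4:T. ✓

{1, 2, 3, 4}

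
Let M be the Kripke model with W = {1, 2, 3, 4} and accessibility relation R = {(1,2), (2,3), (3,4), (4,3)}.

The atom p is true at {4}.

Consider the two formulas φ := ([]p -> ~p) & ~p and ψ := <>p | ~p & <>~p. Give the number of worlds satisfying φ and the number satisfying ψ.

3 and 3

For ([]p -> ~p) & ~p:
1: []p -> ~p is T, ~p is T. ✓
2: []p -> ~p is T, ~p is T. ✓
3: []p -> ~p is T, ~p is T. ✓
4: []p -> ~p is T, ~p is F. ✗
— 3 worlds.
For <>p | ~p & <>~p:
1: <>p is F, ~p & <>~p is T. ✓
2: <>p is F, ~p & <>~p is T. ✓
3: <>p is T, ~p & <>~p is F. ✓
4: <>p is F, ~p & <>~p is F. ✗
— 3 worlds.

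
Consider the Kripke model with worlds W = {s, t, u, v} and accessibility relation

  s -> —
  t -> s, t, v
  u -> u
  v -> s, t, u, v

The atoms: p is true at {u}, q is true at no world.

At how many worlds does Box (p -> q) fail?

s: no successors, so Box (p -> q) holds vacuously. ✓
t: successors {s, t, v}; p -> q there: s:T, t:T, v:T. ✓
u: successors {u}; p -> q there: u:F. ✗
v: successors {s, t, u, v}; p -> q there: s:T, t:T, u:F, v:T. ✗
Satisfying worlds: {s, t}.
So Box (p -> q) fails at the other 2 worlds.

2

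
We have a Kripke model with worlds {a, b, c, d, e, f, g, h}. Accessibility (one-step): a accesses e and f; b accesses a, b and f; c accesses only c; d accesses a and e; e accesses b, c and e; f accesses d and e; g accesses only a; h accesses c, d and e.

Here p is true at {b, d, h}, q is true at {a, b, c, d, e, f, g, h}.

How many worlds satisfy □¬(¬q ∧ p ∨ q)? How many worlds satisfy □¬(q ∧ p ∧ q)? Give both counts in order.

0 and 4

For □¬(¬q ∧ p ∨ q):
a: successors {e, f}; ¬(¬q ∧ p ∨ q) there: e:F, f:F. ✗
b: successors {a, b, f}; ¬(¬q ∧ p ∨ q) there: a:F, b:F, f:F. ✗
c: successors {c}; ¬(¬q ∧ p ∨ q) there: c:F. ✗
d: successors {a, e}; ¬(¬q ∧ p ∨ q) there: a:F, e:F. ✗
e: successors {b, c, e}; ¬(¬q ∧ p ∨ q) there: b:F, c:F, e:F. ✗
f: successors {d, e}; ¬(¬q ∧ p ∨ q) there: d:F, e:F. ✗
g: successors {a}; ¬(¬q ∧ p ∨ q) there: a:F. ✗
h: successors {c, d, e}; ¬(¬q ∧ p ∨ q) there: c:F, d:F, e:F. ✗
— 0 worlds.
For □¬(q ∧ p ∧ q):
a: successors {e, f}; ¬(q ∧ p ∧ q) there: e:T, f:T. ✓
b: successors {a, b, f}; ¬(q ∧ p ∧ q) there: a:T, b:F, f:T. ✗
c: successors {c}; ¬(q ∧ p ∧ q) there: c:T. ✓
d: successors {a, e}; ¬(q ∧ p ∧ q) there: a:T, e:T. ✓
e: successors {b, c, e}; ¬(q ∧ p ∧ q) there: b:F, c:T, e:T. ✗
f: successors {d, e}; ¬(q ∧ p ∧ q) there: d:F, e:T. ✗
g: successors {a}; ¬(q ∧ p ∧ q) there: a:T. ✓
h: successors {c, d, e}; ¬(q ∧ p ∧ q) there: c:T, d:F, e:T. ✗
— 4 worlds.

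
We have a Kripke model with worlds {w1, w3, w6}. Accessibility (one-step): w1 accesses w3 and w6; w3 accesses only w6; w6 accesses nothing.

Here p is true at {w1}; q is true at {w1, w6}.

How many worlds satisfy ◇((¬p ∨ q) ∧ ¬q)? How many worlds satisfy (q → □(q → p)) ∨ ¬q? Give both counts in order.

For ◇((¬p ∨ q) ∧ ¬q):
w1: successors {w3, w6}; (¬p ∨ q) ∧ ¬q there: w3:T, w6:F. ✓
w3: successors {w6}; (¬p ∨ q) ∧ ¬q there: w6:F. ✗
w6: no successors, so ◇((¬p ∨ q) ∧ ¬q) fails. ✗
— 1 world.
For (q → □(q → p)) ∨ ¬q:
w1: q → □(q → p) is F, ¬q is F. ✗
w3: q → □(q → p) is T, ¬q is T. ✓
w6: q → □(q → p) is T, ¬q is F. ✓
— 2 worlds.

1 and 2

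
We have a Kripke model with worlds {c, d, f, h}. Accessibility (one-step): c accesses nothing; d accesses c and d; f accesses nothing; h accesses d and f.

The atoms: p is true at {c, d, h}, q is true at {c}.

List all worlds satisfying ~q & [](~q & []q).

c: ~q is F, [](~q & []q) is T. ✗
d: ~q is T, [](~q & []q) is F. ✗
f: ~q is T, [](~q & []q) is T. ✓
h: ~q is T, [](~q & []q) is F. ✗

{f}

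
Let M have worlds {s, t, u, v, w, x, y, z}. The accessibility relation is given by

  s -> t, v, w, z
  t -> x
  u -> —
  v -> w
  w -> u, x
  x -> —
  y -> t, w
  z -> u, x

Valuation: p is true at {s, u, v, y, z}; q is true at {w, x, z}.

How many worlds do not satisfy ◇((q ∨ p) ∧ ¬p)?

2

s: successors {t, v, w, z}; (q ∨ p) ∧ ¬p there: t:F, v:F, w:T, z:F. ✓
t: successors {x}; (q ∨ p) ∧ ¬p there: x:T. ✓
u: no successors, so ◇((q ∨ p) ∧ ¬p) fails. ✗
v: successors {w}; (q ∨ p) ∧ ¬p there: w:T. ✓
w: successors {u, x}; (q ∨ p) ∧ ¬p there: u:F, x:T. ✓
x: no successors, so ◇((q ∨ p) ∧ ¬p) fails. ✗
y: successors {t, w}; (q ∨ p) ∧ ¬p there: t:F, w:T. ✓
z: successors {u, x}; (q ∨ p) ∧ ¬p there: u:F, x:T. ✓
Satisfying worlds: {s, t, v, w, y, z}.
So ◇((q ∨ p) ∧ ¬p) fails at the other 2 worlds.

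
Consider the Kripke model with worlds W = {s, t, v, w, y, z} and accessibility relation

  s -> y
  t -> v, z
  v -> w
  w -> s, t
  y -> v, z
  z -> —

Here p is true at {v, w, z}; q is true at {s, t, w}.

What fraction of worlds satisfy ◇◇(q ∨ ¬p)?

s: successors {y}; ◇(q ∨ ¬p) there: y:F. ✗
t: successors {v, z}; ◇(q ∨ ¬p) there: v:T, z:F. ✓
v: successors {w}; ◇(q ∨ ¬p) there: w:T. ✓
w: successors {s, t}; ◇(q ∨ ¬p) there: s:T, t:F. ✓
y: successors {v, z}; ◇(q ∨ ¬p) there: v:T, z:F. ✓
z: no successors, so ◇◇(q ∨ ¬p) fails. ✗
That's 4 of 6 worlds, so 4/6 = 2/3.

2/3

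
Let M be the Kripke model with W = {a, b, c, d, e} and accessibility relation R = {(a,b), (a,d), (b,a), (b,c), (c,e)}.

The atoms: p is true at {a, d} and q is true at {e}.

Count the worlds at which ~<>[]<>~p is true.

3

a: <>[]<>~p is T. ✗
b: <>[]<>~p is F. ✓
c: <>[]<>~p is T. ✗
d: <>[]<>~p is F. ✓
e: <>[]<>~p is F. ✓
Satisfying worlds: {b, d, e}.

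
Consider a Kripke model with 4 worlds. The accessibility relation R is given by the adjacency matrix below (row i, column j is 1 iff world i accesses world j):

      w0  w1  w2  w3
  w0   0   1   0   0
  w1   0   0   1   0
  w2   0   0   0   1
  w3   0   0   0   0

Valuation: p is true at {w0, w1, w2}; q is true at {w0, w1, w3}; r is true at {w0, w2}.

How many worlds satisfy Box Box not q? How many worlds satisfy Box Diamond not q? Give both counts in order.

For Box Box not q:
w0: successors {w1}; Box not q there: w1:T. ✓
w1: successors {w2}; Box not q there: w2:F. ✗
w2: successors {w3}; Box not q there: w3:T. ✓
w3: no successors, so Box Box not q holds vacuously. ✓
— 3 worlds.
For Box Diamond not q:
w0: successors {w1}; Diamond not q there: w1:T. ✓
w1: successors {w2}; Diamond not q there: w2:F. ✗
w2: successors {w3}; Diamond not q there: w3:F. ✗
w3: no successors, so Box Diamond not q holds vacuously. ✓
— 2 worlds.

3 and 2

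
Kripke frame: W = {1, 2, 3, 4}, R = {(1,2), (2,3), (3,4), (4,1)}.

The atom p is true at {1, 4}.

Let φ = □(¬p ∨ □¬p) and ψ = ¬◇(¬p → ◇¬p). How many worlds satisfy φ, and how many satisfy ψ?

For □(¬p ∨ □¬p):
1: successors {2}; ¬p ∨ □¬p there: 2:T. ✓
2: successors {3}; ¬p ∨ □¬p there: 3:T. ✓
3: successors {4}; ¬p ∨ □¬p there: 4:F. ✗
4: successors {1}; ¬p ∨ □¬p there: 1:T. ✓
— 3 worlds.
For ¬◇(¬p → ◇¬p):
1: ◇(¬p → ◇¬p) is T. ✗
2: ◇(¬p → ◇¬p) is F. ✓
3: ◇(¬p → ◇¬p) is T. ✗
4: ◇(¬p → ◇¬p) is T. ✗
— 1 world.

3 and 1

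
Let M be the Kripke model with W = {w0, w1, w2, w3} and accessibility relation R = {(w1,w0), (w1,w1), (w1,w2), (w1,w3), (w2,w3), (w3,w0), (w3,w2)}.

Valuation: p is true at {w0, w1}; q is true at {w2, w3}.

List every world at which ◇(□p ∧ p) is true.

w0: no successors, so ◇(□p ∧ p) fails. ✗
w1: successors {w0, w1, w2, w3}; □p ∧ p there: w0:T, w1:F, w2:F, w3:F. ✓
w2: successors {w3}; □p ∧ p there: w3:F. ✗
w3: successors {w0, w2}; □p ∧ p there: w0:T, w2:F. ✓

{w1, w3}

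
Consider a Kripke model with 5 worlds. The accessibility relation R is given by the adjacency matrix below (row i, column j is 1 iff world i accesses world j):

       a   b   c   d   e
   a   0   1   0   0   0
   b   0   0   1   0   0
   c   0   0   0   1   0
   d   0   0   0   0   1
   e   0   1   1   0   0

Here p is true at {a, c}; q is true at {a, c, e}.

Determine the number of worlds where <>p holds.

2

a: successors {b}; p there: b:F. ✗
b: successors {c}; p there: c:T. ✓
c: successors {d}; p there: d:F. ✗
d: successors {e}; p there: e:F. ✗
e: successors {b, c}; p there: b:F, c:T. ✓
Satisfying worlds: {b, e}.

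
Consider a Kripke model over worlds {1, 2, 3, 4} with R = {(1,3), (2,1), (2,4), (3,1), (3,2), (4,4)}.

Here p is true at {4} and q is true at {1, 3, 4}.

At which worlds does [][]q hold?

1: successors {3}; []q there: 3:F. ✗
2: successors {1, 4}; []q there: 1:T, 4:T. ✓
3: successors {1, 2}; []q there: 1:T, 2:T. ✓
4: successors {4}; []q there: 4:T. ✓

{2, 3, 4}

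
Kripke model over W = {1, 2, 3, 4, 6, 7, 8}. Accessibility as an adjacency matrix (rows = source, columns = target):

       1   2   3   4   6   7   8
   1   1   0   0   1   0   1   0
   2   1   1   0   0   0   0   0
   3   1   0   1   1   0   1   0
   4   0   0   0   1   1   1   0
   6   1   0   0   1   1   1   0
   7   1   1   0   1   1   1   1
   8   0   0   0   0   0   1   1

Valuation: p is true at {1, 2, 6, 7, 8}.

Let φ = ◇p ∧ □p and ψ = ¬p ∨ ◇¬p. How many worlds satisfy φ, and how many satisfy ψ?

2 and 5

For ◇p ∧ □p:
1: ◇p is T, □p is F. ✗
2: ◇p is T, □p is T. ✓
3: ◇p is T, □p is F. ✗
4: ◇p is T, □p is F. ✗
6: ◇p is T, □p is F. ✗
7: ◇p is T, □p is F. ✗
8: ◇p is T, □p is T. ✓
— 2 worlds.
For ¬p ∨ ◇¬p:
1: ¬p is F, ◇¬p is T. ✓
2: ¬p is F, ◇¬p is F. ✗
3: ¬p is T, ◇¬p is T. ✓
4: ¬p is T, ◇¬p is T. ✓
6: ¬p is F, ◇¬p is T. ✓
7: ¬p is F, ◇¬p is T. ✓
8: ¬p is F, ◇¬p is F. ✗
— 5 worlds.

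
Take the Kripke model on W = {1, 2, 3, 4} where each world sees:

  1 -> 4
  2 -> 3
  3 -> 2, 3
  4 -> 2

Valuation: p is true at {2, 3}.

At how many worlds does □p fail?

1: successors {4}; p there: 4:F. ✗
2: successors {3}; p there: 3:T. ✓
3: successors {2, 3}; p there: 2:T, 3:T. ✓
4: successors {2}; p there: 2:T. ✓
Satisfying worlds: {2, 3, 4}.
So □p fails at the other 1 world.

1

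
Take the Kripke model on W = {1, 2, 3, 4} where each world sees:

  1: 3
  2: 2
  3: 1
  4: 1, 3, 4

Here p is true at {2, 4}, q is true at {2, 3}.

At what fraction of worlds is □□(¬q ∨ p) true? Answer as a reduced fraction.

1: successors {3}; □(¬q ∨ p) there: 3:T. ✓
2: successors {2}; □(¬q ∨ p) there: 2:T. ✓
3: successors {1}; □(¬q ∨ p) there: 1:F. ✗
4: successors {1, 3, 4}; □(¬q ∨ p) there: 1:F, 3:T, 4:F. ✗
That's 2 of 4 worlds, so 2/4 = 1/2.

1/2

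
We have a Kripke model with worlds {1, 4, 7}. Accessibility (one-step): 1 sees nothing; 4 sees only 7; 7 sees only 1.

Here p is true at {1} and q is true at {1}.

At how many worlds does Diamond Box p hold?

2

1: no successors, so Diamond Box p fails. ✗
4: successors {7}; Box p there: 7:T. ✓
7: successors {1}; Box p there: 1:T. ✓
Satisfying worlds: {4, 7}.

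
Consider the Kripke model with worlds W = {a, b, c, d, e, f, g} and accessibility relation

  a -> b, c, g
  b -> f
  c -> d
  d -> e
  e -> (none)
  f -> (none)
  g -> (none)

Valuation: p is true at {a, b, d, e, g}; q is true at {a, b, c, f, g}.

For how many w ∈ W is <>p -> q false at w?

1

a: <>p is T, q is T. ✓
b: <>p is F, q is T. ✓
c: <>p is T, q is T. ✓
d: <>p is T, q is F. ✗
e: <>p is F, q is F. ✓
f: <>p is F, q is T. ✓
g: <>p is F, q is T. ✓
Satisfying worlds: {a, b, c, e, f, g}.
So <>p -> q fails at the other 1 world.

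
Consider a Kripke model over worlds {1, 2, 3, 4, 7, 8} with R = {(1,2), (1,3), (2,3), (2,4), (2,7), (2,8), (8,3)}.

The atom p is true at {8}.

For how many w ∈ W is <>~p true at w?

1: successors {2, 3}; ~p there: 2:T, 3:T. ✓
2: successors {3, 4, 7, 8}; ~p there: 3:T, 4:T, 7:T, 8:F. ✓
3: no successors, so <>~p fails. ✗
4: no successors, so <>~p fails. ✗
7: no successors, so <>~p fails. ✗
8: successors {3}; ~p there: 3:T. ✓
Satisfying worlds: {1, 2, 8}.

3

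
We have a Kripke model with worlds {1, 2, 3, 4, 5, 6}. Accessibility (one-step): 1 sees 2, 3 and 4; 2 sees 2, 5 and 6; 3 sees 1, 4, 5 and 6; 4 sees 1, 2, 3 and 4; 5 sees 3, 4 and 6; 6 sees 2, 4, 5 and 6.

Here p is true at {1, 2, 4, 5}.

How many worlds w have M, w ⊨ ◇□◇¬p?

1: successors {2, 3, 4}; □◇¬p there: 2:T, 3:T, 4:T. ✓
2: successors {2, 5, 6}; □◇¬p there: 2:T, 5:T, 6:T. ✓
3: successors {1, 4, 5, 6}; □◇¬p there: 1:T, 4:T, 5:T, 6:T. ✓
4: successors {1, 2, 3, 4}; □◇¬p there: 1:T, 2:T, 3:T, 4:T. ✓
5: successors {3, 4, 6}; □◇¬p there: 3:T, 4:T, 6:T. ✓
6: successors {2, 4, 5, 6}; □◇¬p there: 2:T, 4:T, 5:T, 6:T. ✓
Satisfying worlds: {1, 2, 3, 4, 5, 6}.

6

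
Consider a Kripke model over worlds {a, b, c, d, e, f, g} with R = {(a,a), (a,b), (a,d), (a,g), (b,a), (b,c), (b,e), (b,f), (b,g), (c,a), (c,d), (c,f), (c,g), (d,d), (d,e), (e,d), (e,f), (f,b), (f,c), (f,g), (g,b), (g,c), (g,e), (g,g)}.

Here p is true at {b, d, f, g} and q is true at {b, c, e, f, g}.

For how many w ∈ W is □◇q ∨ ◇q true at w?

a: □◇q is T, ◇q is T. ✓
b: □◇q is T, ◇q is T. ✓
c: □◇q is T, ◇q is T. ✓
d: □◇q is T, ◇q is T. ✓
e: □◇q is T, ◇q is T. ✓
f: □◇q is T, ◇q is T. ✓
g: □◇q is T, ◇q is T. ✓
Satisfying worlds: {a, b, c, d, e, f, g}.

7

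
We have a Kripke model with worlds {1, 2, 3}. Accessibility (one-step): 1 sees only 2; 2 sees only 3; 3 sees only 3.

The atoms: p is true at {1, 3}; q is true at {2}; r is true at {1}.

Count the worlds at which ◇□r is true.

0

1: successors {2}; □r there: 2:F. ✗
2: successors {3}; □r there: 3:F. ✗
3: successors {3}; □r there: 3:F. ✗
Satisfying worlds: ∅.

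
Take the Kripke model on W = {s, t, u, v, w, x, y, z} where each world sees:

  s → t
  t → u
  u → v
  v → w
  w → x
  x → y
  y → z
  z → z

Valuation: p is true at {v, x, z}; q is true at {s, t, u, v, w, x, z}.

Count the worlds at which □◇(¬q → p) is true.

s: successors {t}; ◇(¬q → p) there: t:T. ✓
t: successors {u}; ◇(¬q → p) there: u:T. ✓
u: successors {v}; ◇(¬q → p) there: v:T. ✓
v: successors {w}; ◇(¬q → p) there: w:T. ✓
w: successors {x}; ◇(¬q → p) there: x:F. ✗
x: successors {y}; ◇(¬q → p) there: y:T. ✓
y: successors {z}; ◇(¬q → p) there: z:T. ✓
z: successors {z}; ◇(¬q → p) there: z:T. ✓
Satisfying worlds: {s, t, u, v, x, y, z}.

7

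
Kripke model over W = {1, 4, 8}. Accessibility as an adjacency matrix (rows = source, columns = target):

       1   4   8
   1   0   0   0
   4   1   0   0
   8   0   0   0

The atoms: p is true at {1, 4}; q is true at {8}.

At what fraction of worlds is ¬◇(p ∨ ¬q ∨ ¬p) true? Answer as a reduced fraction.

1: ◇(p ∨ ¬q ∨ ¬p) is F. ✓
4: ◇(p ∨ ¬q ∨ ¬p) is T. ✗
8: ◇(p ∨ ¬q ∨ ¬p) is F. ✓
That's 2 of 3 worlds, so 2/3.

2/3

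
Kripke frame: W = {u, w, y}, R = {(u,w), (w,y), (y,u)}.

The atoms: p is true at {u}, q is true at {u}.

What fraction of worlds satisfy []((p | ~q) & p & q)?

u: successors {w}; (p | ~q) & p & q there: w:F. ✗
w: successors {y}; (p | ~q) & p & q there: y:F. ✗
y: successors {u}; (p | ~q) & p & q there: u:T. ✓
That's 1 of 3 worlds, so 1/3.

1/3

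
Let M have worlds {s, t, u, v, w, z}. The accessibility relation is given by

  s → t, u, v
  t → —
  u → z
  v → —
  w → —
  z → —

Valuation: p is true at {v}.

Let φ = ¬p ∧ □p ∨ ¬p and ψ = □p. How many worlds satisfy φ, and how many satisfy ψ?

5 and 4

For ¬p ∧ □p ∨ ¬p:
s: ¬p ∧ □p is F, ¬p is T. ✓
t: ¬p ∧ □p is T, ¬p is T. ✓
u: ¬p ∧ □p is F, ¬p is T. ✓
v: ¬p ∧ □p is F, ¬p is F. ✗
w: ¬p ∧ □p is T, ¬p is T. ✓
z: ¬p ∧ □p is T, ¬p is T. ✓
— 5 worlds.
For □p:
s: successors {t, u, v}; p there: t:F, u:F, v:T. ✗
t: no successors, so □p holds vacuously. ✓
u: successors {z}; p there: z:F. ✗
v: no successors, so □p holds vacuously. ✓
w: no successors, so □p holds vacuously. ✓
z: no successors, so □p holds vacuously. ✓
— 4 worlds.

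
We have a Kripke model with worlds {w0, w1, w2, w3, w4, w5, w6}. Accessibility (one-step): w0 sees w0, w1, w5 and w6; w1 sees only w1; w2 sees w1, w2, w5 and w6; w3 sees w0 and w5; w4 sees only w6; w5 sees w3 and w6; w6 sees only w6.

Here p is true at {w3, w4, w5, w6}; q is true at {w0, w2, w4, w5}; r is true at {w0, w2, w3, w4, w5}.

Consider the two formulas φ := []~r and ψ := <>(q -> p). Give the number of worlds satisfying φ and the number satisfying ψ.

For []~r:
w0: successors {w0, w1, w5, w6}; ~r there: w0:F, w1:T, w5:F, w6:T. ✗
w1: successors {w1}; ~r there: w1:T. ✓
w2: successors {w1, w2, w5, w6}; ~r there: w1:T, w2:F, w5:F, w6:T. ✗
w3: successors {w0, w5}; ~r there: w0:F, w5:F. ✗
w4: successors {w6}; ~r there: w6:T. ✓
w5: successors {w3, w6}; ~r there: w3:F, w6:T. ✗
w6: successors {w6}; ~r there: w6:T. ✓
— 3 worlds.
For <>(q -> p):
w0: successors {w0, w1, w5, w6}; q -> p there: w0:F, w1:T, w5:T, w6:T. ✓
w1: successors {w1}; q -> p there: w1:T. ✓
w2: successors {w1, w2, w5, w6}; q -> p there: w1:T, w2:F, w5:T, w6:T. ✓
w3: successors {w0, w5}; q -> p there: w0:F, w5:T. ✓
w4: successors {w6}; q -> p there: w6:T. ✓
w5: successors {w3, w6}; q -> p there: w3:T, w6:T. ✓
w6: successors {w6}; q -> p there: w6:T. ✓
— 7 worlds.

3 and 7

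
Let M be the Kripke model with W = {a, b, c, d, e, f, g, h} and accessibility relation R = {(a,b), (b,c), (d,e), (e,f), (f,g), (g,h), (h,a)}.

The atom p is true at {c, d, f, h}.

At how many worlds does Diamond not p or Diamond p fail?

1

a: Diamond not p is T, Diamond p is F. ✓
b: Diamond not p is F, Diamond p is T. ✓
c: Diamond not p is F, Diamond p is F. ✗
d: Diamond not p is T, Diamond p is F. ✓
e: Diamond not p is F, Diamond p is T. ✓
f: Diamond not p is T, Diamond p is F. ✓
g: Diamond not p is F, Diamond p is T. ✓
h: Diamond not p is T, Diamond p is F. ✓
Satisfying worlds: {a, b, d, e, f, g, h}.
So Diamond not p or Diamond p fails at the other 1 world.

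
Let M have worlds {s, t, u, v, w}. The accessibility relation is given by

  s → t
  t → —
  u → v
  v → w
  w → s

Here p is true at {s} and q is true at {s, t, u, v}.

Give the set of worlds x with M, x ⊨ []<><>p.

s: successors {t}; <><>p there: t:F. ✗
t: no successors, so []<><>p holds vacuously. ✓
u: successors {v}; <><>p there: v:T. ✓
v: successors {w}; <><>p there: w:F. ✗
w: successors {s}; <><>p there: s:F. ✗

{t, u}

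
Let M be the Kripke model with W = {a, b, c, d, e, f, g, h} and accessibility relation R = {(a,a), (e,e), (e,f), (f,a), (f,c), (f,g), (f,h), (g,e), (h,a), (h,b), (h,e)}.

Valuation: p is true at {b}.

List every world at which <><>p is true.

{f}

a: successors {a}; <>p there: a:F. ✗
b: no successors, so <><>p fails. ✗
c: no successors, so <><>p fails. ✗
d: no successors, so <><>p fails. ✗
e: successors {e, f}; <>p there: e:F, f:F. ✗
f: successors {a, c, g, h}; <>p there: a:F, c:F, g:F, h:T. ✓
g: successors {e}; <>p there: e:F. ✗
h: successors {a, b, e}; <>p there: a:F, b:F, e:F. ✗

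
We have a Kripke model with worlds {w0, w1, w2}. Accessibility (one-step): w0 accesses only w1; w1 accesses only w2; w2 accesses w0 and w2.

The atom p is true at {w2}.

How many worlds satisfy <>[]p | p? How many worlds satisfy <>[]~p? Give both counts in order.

2 and 1

For <>[]p | p:
w0: <>[]p is T, p is F. ✓
w1: <>[]p is F, p is F. ✗
w2: <>[]p is F, p is T. ✓
— 2 worlds.
For <>[]~p:
w0: successors {w1}; []~p there: w1:F. ✗
w1: successors {w2}; []~p there: w2:F. ✗
w2: successors {w0, w2}; []~p there: w0:T, w2:F. ✓
— 1 world.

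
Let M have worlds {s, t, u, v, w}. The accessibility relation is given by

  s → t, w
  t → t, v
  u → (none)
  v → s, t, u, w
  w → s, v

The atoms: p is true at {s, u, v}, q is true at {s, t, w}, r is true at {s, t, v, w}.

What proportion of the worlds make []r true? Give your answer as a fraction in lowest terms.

s: successors {t, w}; r there: t:T, w:T. ✓
t: successors {t, v}; r there: t:T, v:T. ✓
u: no successors, so []r holds vacuously. ✓
v: successors {s, t, u, w}; r there: s:T, t:T, u:F, w:T. ✗
w: successors {s, v}; r there: s:T, v:T. ✓
That's 4 of 5 worlds, so 4/5.

4/5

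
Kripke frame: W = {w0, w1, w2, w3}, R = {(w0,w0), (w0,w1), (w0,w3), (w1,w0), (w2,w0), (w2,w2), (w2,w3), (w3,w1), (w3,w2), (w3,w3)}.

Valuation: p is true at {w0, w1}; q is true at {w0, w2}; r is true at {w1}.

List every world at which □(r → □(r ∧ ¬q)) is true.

w0: successors {w0, w1, w3}; r → □(r ∧ ¬q) there: w0:T, w1:F, w3:T. ✗
w1: successors {w0}; r → □(r ∧ ¬q) there: w0:T. ✓
w2: successors {w0, w2, w3}; r → □(r ∧ ¬q) there: w0:T, w2:T, w3:T. ✓
w3: successors {w1, w2, w3}; r → □(r ∧ ¬q) there: w1:F, w2:T, w3:T. ✗

{w1, w2}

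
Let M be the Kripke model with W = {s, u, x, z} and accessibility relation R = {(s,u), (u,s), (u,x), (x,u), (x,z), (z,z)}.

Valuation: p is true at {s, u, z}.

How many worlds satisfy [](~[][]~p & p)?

3

s: successors {u}; ~[][]~p & p there: u:T. ✓
u: successors {s, x}; ~[][]~p & p there: s:T, x:F. ✗
x: successors {u, z}; ~[][]~p & p there: u:T, z:T. ✓
z: successors {z}; ~[][]~p & p there: z:T. ✓
Satisfying worlds: {s, x, z}.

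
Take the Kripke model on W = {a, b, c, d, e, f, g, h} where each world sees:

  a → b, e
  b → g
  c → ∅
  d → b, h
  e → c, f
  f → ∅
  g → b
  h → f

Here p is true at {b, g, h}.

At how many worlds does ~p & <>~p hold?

2

a: ~p is T, <>~p is T. ✓
b: ~p is F, <>~p is F. ✗
c: ~p is T, <>~p is F. ✗
d: ~p is T, <>~p is F. ✗
e: ~p is T, <>~p is T. ✓
f: ~p is T, <>~p is F. ✗
g: ~p is F, <>~p is F. ✗
h: ~p is F, <>~p is T. ✗
Satisfying worlds: {a, e}.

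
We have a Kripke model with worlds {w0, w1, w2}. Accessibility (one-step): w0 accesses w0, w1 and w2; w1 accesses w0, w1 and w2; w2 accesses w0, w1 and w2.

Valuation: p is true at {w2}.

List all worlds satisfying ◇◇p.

w0: successors {w0, w1, w2}; ◇p there: w0:T, w1:T, w2:T. ✓
w1: successors {w0, w1, w2}; ◇p there: w0:T, w1:T, w2:T. ✓
w2: successors {w0, w1, w2}; ◇p there: w0:T, w1:T, w2:T. ✓

{w0, w1, w2}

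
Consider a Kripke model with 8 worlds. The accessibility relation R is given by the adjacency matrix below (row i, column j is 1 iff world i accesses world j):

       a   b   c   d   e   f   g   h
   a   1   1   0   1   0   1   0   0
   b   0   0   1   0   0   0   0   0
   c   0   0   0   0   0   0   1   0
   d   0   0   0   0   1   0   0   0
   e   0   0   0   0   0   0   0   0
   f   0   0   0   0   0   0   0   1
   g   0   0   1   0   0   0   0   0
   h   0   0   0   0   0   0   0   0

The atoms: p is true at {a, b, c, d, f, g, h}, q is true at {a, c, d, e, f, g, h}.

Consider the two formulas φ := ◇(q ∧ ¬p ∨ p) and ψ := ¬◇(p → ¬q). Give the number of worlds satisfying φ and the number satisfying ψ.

For ◇(q ∧ ¬p ∨ p):
a: successors {a, b, d, f}; q ∧ ¬p ∨ p there: a:T, b:T, d:T, f:T. ✓
b: successors {c}; q ∧ ¬p ∨ p there: c:T. ✓
c: successors {g}; q ∧ ¬p ∨ p there: g:T. ✓
d: successors {e}; q ∧ ¬p ∨ p there: e:T. ✓
e: no successors, so ◇(q ∧ ¬p ∨ p) fails. ✗
f: successors {h}; q ∧ ¬p ∨ p there: h:T. ✓
g: successors {c}; q ∧ ¬p ∨ p there: c:T. ✓
h: no successors, so ◇(q ∧ ¬p ∨ p) fails. ✗
— 6 worlds.
For ¬◇(p → ¬q):
a: ◇(p → ¬q) is T. ✗
b: ◇(p → ¬q) is F. ✓
c: ◇(p → ¬q) is F. ✓
d: ◇(p → ¬q) is T. ✗
e: ◇(p → ¬q) is F. ✓
f: ◇(p → ¬q) is F. ✓
g: ◇(p → ¬q) is F. ✓
h: ◇(p → ¬q) is F. ✓
— 6 worlds.

6 and 6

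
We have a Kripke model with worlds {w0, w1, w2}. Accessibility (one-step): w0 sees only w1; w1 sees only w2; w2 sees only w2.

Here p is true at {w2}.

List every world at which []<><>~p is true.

w0: successors {w1}; <><>~p there: w1:F. ✗
w1: successors {w2}; <><>~p there: w2:F. ✗
w2: successors {w2}; <><>~p there: w2:F. ✗

∅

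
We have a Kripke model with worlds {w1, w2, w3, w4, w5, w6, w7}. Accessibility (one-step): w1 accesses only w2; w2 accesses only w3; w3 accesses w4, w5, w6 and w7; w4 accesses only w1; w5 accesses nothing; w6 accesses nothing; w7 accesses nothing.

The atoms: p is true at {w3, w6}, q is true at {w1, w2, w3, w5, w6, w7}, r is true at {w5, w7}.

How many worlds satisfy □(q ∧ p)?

w1: successors {w2}; q ∧ p there: w2:F. ✗
w2: successors {w3}; q ∧ p there: w3:T. ✓
w3: successors {w4, w5, w6, w7}; q ∧ p there: w4:F, w5:F, w6:T, w7:F. ✗
w4: successors {w1}; q ∧ p there: w1:F. ✗
w5: no successors, so □(q ∧ p) holds vacuously. ✓
w6: no successors, so □(q ∧ p) holds vacuously. ✓
w7: no successors, so □(q ∧ p) holds vacuously. ✓
Satisfying worlds: {w2, w5, w6, w7}.

4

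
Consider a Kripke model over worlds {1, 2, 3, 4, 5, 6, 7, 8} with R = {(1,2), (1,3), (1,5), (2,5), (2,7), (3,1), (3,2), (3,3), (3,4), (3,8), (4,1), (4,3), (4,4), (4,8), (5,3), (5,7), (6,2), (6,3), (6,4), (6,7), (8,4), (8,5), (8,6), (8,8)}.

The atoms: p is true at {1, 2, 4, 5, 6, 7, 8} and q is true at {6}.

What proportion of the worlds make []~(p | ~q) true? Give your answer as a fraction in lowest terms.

1: successors {2, 3, 5}; ~(p | ~q) there: 2:F, 3:F, 5:F. ✗
2: successors {5, 7}; ~(p | ~q) there: 5:F, 7:F. ✗
3: successors {1, 2, 3, 4, 8}; ~(p | ~q) there: 1:F, 2:F, 3:F, 4:F, 8:F. ✗
4: successors {1, 3, 4, 8}; ~(p | ~q) there: 1:F, 3:F, 4:F, 8:F. ✗
5: successors {3, 7}; ~(p | ~q) there: 3:F, 7:F. ✗
6: successors {2, 3, 4, 7}; ~(p | ~q) there: 2:F, 3:F, 4:F, 7:F. ✗
7: no successors, so []~(p | ~q) holds vacuously. ✓
8: successors {4, 5, 6, 8}; ~(p | ~q) there: 4:F, 5:F, 6:F, 8:F. ✗
That's 1 of 8 worlds, so 1/8.

1/8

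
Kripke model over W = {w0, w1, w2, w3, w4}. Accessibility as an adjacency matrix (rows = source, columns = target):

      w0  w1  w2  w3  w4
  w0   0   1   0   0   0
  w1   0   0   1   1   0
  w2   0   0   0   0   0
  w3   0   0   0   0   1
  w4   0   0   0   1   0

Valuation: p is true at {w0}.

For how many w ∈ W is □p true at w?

w0: successors {w1}; p there: w1:F. ✗
w1: successors {w2, w3}; p there: w2:F, w3:F. ✗
w2: no successors, so □p holds vacuously. ✓
w3: successors {w4}; p there: w4:F. ✗
w4: successors {w3}; p there: w3:F. ✗
Satisfying worlds: {w2}.

1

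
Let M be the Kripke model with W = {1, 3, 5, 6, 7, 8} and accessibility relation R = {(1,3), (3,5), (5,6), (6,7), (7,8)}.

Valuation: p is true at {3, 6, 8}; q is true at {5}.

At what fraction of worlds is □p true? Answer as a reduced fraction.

1: successors {3}; p there: 3:T. ✓
3: successors {5}; p there: 5:F. ✗
5: successors {6}; p there: 6:T. ✓
6: successors {7}; p there: 7:F. ✗
7: successors {8}; p there: 8:T. ✓
8: no successors, so □p holds vacuously. ✓
That's 4 of 6 worlds, so 4/6 = 2/3.

2/3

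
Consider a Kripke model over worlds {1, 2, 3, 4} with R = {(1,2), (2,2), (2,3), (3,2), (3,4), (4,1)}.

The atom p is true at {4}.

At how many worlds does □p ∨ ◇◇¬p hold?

4

1: □p is F, ◇◇¬p is T. ✓
2: □p is F, ◇◇¬p is T. ✓
3: □p is F, ◇◇¬p is T. ✓
4: □p is F, ◇◇¬p is T. ✓
Satisfying worlds: {1, 2, 3, 4}.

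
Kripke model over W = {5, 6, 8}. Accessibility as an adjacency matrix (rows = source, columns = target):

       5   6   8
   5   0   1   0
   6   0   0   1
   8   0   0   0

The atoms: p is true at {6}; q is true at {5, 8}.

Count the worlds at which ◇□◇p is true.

5: successors {6}; □◇p there: 6:F. ✗
6: successors {8}; □◇p there: 8:T. ✓
8: no successors, so ◇□◇p fails. ✗
Satisfying worlds: {6}.

1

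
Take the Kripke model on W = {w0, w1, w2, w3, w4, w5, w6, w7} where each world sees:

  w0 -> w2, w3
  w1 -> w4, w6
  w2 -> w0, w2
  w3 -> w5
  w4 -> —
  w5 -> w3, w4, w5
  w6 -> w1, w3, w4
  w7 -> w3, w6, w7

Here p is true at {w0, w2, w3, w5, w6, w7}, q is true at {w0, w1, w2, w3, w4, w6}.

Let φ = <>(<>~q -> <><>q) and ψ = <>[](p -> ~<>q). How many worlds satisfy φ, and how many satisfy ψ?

7 and 4

For <>(<>~q -> <><>q):
w0: successors {w2, w3}; <>~q -> <><>q there: w2:T, w3:T. ✓
w1: successors {w4, w6}; <>~q -> <><>q there: w4:T, w6:T. ✓
w2: successors {w0, w2}; <>~q -> <><>q there: w0:T, w2:T. ✓
w3: successors {w5}; <>~q -> <><>q there: w5:T. ✓
w4: no successors, so <>(<>~q -> <><>q) fails. ✗
w5: successors {w3, w4, w5}; <>~q -> <><>q there: w3:T, w4:T, w5:T. ✓
w6: successors {w1, w3, w4}; <>~q -> <><>q there: w1:T, w3:T, w4:T. ✓
w7: successors {w3, w6, w7}; <>~q -> <><>q there: w3:T, w6:T, w7:T. ✓
— 7 worlds.
For <>[](p -> ~<>q):
w0: successors {w2, w3}; [](p -> ~<>q) there: w2:F, w3:F. ✗
w1: successors {w4, w6}; [](p -> ~<>q) there: w4:T, w6:T. ✓
w2: successors {w0, w2}; [](p -> ~<>q) there: w0:F, w2:F. ✗
w3: successors {w5}; [](p -> ~<>q) there: w5:F. ✗
w4: no successors, so <>[](p -> ~<>q) fails. ✗
w5: successors {w3, w4, w5}; [](p -> ~<>q) there: w3:F, w4:T, w5:F. ✓
w6: successors {w1, w3, w4}; [](p -> ~<>q) there: w1:F, w3:F, w4:T. ✓
w7: successors {w3, w6, w7}; [](p -> ~<>q) there: w3:F, w6:T, w7:F. ✓
— 4 worlds.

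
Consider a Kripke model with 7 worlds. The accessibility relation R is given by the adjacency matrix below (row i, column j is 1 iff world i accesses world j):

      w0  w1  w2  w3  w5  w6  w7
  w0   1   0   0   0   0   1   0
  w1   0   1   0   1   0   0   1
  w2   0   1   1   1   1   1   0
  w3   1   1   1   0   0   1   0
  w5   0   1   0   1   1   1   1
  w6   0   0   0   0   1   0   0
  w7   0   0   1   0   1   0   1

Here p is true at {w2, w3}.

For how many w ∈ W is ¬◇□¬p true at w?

3

w0: ◇□¬p is T. ✗
w1: ◇□¬p is F. ✓
w2: ◇□¬p is T. ✗
w3: ◇□¬p is T. ✗
w5: ◇□¬p is T. ✗
w6: ◇□¬p is F. ✓
w7: ◇□¬p is F. ✓
Satisfying worlds: {w1, w6, w7}.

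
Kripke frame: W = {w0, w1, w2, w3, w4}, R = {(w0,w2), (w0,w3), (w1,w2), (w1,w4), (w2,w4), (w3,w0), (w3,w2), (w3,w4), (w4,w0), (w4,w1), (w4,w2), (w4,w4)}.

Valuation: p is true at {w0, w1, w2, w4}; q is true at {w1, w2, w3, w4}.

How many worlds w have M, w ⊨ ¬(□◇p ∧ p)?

1

w0: □◇p ∧ p is T. ✗
w1: □◇p ∧ p is T. ✗
w2: □◇p ∧ p is T. ✗
w3: □◇p ∧ p is F. ✓
w4: □◇p ∧ p is T. ✗
Satisfying worlds: {w3}.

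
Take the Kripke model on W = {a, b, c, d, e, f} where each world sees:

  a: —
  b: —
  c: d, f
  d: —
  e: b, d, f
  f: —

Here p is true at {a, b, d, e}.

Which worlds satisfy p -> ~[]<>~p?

a: p is T, ~[]<>~p is F. ✗
b: p is T, ~[]<>~p is F. ✗
c: p is F, ~[]<>~p is T. ✓
d: p is T, ~[]<>~p is F. ✗
e: p is T, ~[]<>~p is T. ✓
f: p is F, ~[]<>~p is F. ✓

{c, e, f}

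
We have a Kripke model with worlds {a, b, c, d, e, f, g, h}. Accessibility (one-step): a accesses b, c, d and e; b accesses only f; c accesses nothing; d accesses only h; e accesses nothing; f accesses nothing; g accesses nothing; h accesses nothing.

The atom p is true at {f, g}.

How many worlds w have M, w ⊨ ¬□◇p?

a: □◇p is F. ✓
b: □◇p is F. ✓
c: □◇p is T. ✗
d: □◇p is F. ✓
e: □◇p is T. ✗
f: □◇p is T. ✗
g: □◇p is T. ✗
h: □◇p is T. ✗
Satisfying worlds: {a, b, d}.

3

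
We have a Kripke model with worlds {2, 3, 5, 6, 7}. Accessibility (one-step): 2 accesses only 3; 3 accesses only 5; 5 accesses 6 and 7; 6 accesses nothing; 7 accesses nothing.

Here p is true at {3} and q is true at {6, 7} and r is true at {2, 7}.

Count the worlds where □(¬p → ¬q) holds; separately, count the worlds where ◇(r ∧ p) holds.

4 and 0

For □(¬p → ¬q):
2: successors {3}; ¬p → ¬q there: 3:T. ✓
3: successors {5}; ¬p → ¬q there: 5:T. ✓
5: successors {6, 7}; ¬p → ¬q there: 6:F, 7:F. ✗
6: no successors, so □(¬p → ¬q) holds vacuously. ✓
7: no successors, so □(¬p → ¬q) holds vacuously. ✓
— 4 worlds.
For ◇(r ∧ p):
2: successors {3}; r ∧ p there: 3:F. ✗
3: successors {5}; r ∧ p there: 5:F. ✗
5: successors {6, 7}; r ∧ p there: 6:F, 7:F. ✗
6: no successors, so ◇(r ∧ p) fails. ✗
7: no successors, so ◇(r ∧ p) fails. ✗
— 0 worlds.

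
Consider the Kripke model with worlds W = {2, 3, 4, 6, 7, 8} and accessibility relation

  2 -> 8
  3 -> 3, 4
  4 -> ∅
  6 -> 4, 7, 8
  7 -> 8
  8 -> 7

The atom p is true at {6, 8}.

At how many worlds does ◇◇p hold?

2: successors {8}; ◇p there: 8:F. ✗
3: successors {3, 4}; ◇p there: 3:F, 4:F. ✗
4: no successors, so ◇◇p fails. ✗
6: successors {4, 7, 8}; ◇p there: 4:F, 7:T, 8:F. ✓
7: successors {8}; ◇p there: 8:F. ✗
8: successors {7}; ◇p there: 7:T. ✓
Satisfying worlds: {6, 8}.

2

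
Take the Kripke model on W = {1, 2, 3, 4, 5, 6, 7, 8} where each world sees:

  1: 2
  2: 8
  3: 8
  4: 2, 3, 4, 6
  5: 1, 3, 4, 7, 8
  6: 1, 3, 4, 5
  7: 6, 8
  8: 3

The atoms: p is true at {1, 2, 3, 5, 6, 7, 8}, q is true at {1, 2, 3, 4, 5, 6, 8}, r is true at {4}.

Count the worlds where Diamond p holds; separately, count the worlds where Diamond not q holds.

For Diamond p:
1: successors {2}; p there: 2:T. ✓
2: successors {8}; p there: 8:T. ✓
3: successors {8}; p there: 8:T. ✓
4: successors {2, 3, 4, 6}; p there: 2:T, 3:T, 4:F, 6:T. ✓
5: successors {1, 3, 4, 7, 8}; p there: 1:T, 3:T, 4:F, 7:T, 8:T. ✓
6: successors {1, 3, 4, 5}; p there: 1:T, 3:T, 4:F, 5:T. ✓
7: successors {6, 8}; p there: 6:T, 8:T. ✓
8: successors {3}; p there: 3:T. ✓
— 8 worlds.
For Diamond not q:
1: successors {2}; not q there: 2:F. ✗
2: successors {8}; not q there: 8:F. ✗
3: successors {8}; not q there: 8:F. ✗
4: successors {2, 3, 4, 6}; not q there: 2:F, 3:F, 4:F, 6:F. ✗
5: successors {1, 3, 4, 7, 8}; not q there: 1:F, 3:F, 4:F, 7:T, 8:F. ✓
6: successors {1, 3, 4, 5}; not q there: 1:F, 3:F, 4:F, 5:F. ✗
7: successors {6, 8}; not q there: 6:F, 8:F. ✗
8: successors {3}; not q there: 3:F. ✗
— 1 world.

8 and 1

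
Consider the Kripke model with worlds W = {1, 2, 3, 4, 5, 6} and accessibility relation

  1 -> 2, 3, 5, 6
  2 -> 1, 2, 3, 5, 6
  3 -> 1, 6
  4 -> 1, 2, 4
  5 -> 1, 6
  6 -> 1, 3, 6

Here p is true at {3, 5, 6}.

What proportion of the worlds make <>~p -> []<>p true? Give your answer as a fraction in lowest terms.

5/6

1: <>~p is T, []<>p is T. ✓
2: <>~p is T, []<>p is T. ✓
3: <>~p is T, []<>p is T. ✓
4: <>~p is T, []<>p is F. ✗
5: <>~p is T, []<>p is T. ✓
6: <>~p is T, []<>p is T. ✓
That's 5 of 6 worlds, so 5/6.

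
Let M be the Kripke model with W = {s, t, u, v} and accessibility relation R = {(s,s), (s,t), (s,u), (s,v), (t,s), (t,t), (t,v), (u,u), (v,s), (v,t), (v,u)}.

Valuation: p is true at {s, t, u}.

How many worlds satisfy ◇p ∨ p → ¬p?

1

s: ◇p ∨ p is T, ¬p is F. ✗
t: ◇p ∨ p is T, ¬p is F. ✗
u: ◇p ∨ p is T, ¬p is F. ✗
v: ◇p ∨ p is T, ¬p is T. ✓
Satisfying worlds: {v}.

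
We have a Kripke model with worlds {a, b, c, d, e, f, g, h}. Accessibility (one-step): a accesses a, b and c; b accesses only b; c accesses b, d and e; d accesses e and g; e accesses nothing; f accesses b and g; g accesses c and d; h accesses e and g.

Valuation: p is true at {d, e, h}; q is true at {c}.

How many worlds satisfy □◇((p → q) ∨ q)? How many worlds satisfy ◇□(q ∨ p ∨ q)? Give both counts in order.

For □◇((p → q) ∨ q):
a: successors {a, b, c}; ◇((p → q) ∨ q) there: a:T, b:T, c:T. ✓
b: successors {b}; ◇((p → q) ∨ q) there: b:T. ✓
c: successors {b, d, e}; ◇((p → q) ∨ q) there: b:T, d:T, e:F. ✗
d: successors {e, g}; ◇((p → q) ∨ q) there: e:F, g:T. ✗
e: no successors, so □◇((p → q) ∨ q) holds vacuously. ✓
f: successors {b, g}; ◇((p → q) ∨ q) there: b:T, g:T. ✓
g: successors {c, d}; ◇((p → q) ∨ q) there: c:T, d:T. ✓
h: successors {e, g}; ◇((p → q) ∨ q) there: e:F, g:T. ✗
— 5 worlds.
For ◇□(q ∨ p ∨ q):
a: successors {a, b, c}; □(q ∨ p ∨ q) there: a:F, b:F, c:F. ✗
b: successors {b}; □(q ∨ p ∨ q) there: b:F. ✗
c: successors {b, d, e}; □(q ∨ p ∨ q) there: b:F, d:F, e:T. ✓
d: successors {e, g}; □(q ∨ p ∨ q) there: e:T, g:T. ✓
e: no successors, so ◇□(q ∨ p ∨ q) fails. ✗
f: successors {b, g}; □(q ∨ p ∨ q) there: b:F, g:T. ✓
g: successors {c, d}; □(q ∨ p ∨ q) there: c:F, d:F. ✗
h: successors {e, g}; □(q ∨ p ∨ q) there: e:T, g:T. ✓
— 4 worlds.

5 and 4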